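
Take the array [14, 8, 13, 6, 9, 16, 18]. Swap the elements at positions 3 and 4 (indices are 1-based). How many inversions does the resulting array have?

Positions 3 and 4 hold 13 and 6; after swapping, the array is [14, 8, 6, 13, 9, 16, 18].
Count, for each position, how many later elements it exceeds:
14 → 8, 6, 13, 9 → 4
8 → 6 → 1
6 → none → 0
13 → 9 → 1
9 → none → 0
16 → none → 0
18 → none → 0
Sum: 4 + 1 + 0 + 1 + 0 + 0 + 0 = 6

6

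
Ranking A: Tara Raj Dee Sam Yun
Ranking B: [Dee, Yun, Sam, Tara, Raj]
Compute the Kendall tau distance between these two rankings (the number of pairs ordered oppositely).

Assign each item its position (1..5) in the first ordering, then rewrite the second ordering as that position sequence:
positions: Tara→1, Raj→2, Dee→3, Sam→4, Yun→5
second ordering as positions: [3, 5, 4, 1, 2]
Discordant pairs = inversions in this position sequence.
3: 1, 2 → 2
5: 4, 1, 2 → 3
4: 1, 2 → 2
1: 0
2: 0
Total: 2 + 3 + 2 + 0 + 0 = 7

7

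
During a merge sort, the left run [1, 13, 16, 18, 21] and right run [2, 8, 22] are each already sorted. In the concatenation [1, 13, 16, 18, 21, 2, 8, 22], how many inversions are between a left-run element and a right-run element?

8

Count, for every r in R, how many entries of L exceed r:
r = 2: 13, 16, 18, 21 → 4
r = 8: 13, 16, 18, 21 → 4
r = 22: none → 0
Cross-inversions: 4 + 4 + 0 = 8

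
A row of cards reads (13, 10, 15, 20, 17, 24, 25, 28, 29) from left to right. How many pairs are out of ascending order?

Sweep left to right; for each value list the smaller values that follow it:
13: 1
10: 0
15: 0
20: 1
17: 0
24: 0
25: 0
28: 0
29: 0
Sum: 1 + 0 + 0 + 1 + 0 + 0 + 0 + 0 + 0 = 2

Inversions: 2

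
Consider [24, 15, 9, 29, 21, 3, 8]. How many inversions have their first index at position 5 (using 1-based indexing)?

The element at index 5 is 21.
Elements after it: 3, 8
Those smaller than 21: 3, 8

2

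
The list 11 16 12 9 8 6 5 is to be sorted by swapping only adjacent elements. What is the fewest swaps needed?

Minimum adjacent swaps = number of inversions (each swap of adjacent out-of-order elements removes one inversion and no swap can remove more).
Count inversions — for each element, later elements that are smaller:
11: 9, 8, 6, 5 → 4
16: 12, 9, 8, 6, 5 → 5
12: 9, 8, 6, 5 → 4
9: 8, 6, 5 → 3
8: 6, 5 → 2
6: 5 → 1
5: none → 0
Total inversions: 4 + 5 + 4 + 3 + 2 + 1 + 0 = 19

19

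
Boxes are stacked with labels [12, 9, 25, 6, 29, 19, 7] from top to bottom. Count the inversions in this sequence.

11

Count, for each position, how many later elements it exceeds:
12 → 9, 6, 7 → 3
9 → 6, 7 → 2
25 → 6, 19, 7 → 3
6 → none → 0
29 → 19, 7 → 2
19 → 7 → 1
7 → none → 0
Sum: 3 + 2 + 3 + 0 + 2 + 1 + 0 = 11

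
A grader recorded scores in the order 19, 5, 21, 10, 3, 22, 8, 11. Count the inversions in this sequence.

For each element, count later entries that are smaller:
19: 5
5: 1
21: 4
10: 2
3: 0
22: 2
8: 0
11: 0
Sum: 5 + 1 + 4 + 2 + 0 + 2 + 0 + 0 = 14

14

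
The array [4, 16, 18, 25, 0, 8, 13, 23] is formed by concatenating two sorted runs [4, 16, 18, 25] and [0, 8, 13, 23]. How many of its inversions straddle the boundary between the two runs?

11 split inversions

For each element r of the right run, count left-run elements greater than r:
r = 0: 4, 16, 18, 25 → 4
r = 8: 16, 18, 25 → 3
r = 13: 16, 18, 25 → 3
r = 23: 25 → 1
Cross-inversions: 4 + 3 + 3 + 1 = 11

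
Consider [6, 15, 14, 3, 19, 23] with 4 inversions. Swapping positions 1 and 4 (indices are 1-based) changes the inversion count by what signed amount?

Positions 1 and 4 hold 6 and 3; after swapping, the array is [3, 15, 14, 6, 19, 23].
Element-by-element contributions:
3: 0
15: 2
14: 1
6: 0
19: 0
23: 0
Sum: 0 + 2 + 1 + 0 + 0 + 0 = 3
Change: 3 − 4 = -1

-1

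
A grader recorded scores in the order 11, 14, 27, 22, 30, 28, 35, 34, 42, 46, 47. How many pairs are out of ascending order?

3

Element-by-element contributions:
11 → none → 0
14 → none → 0
27 → 22 → 1
22 → none → 0
30 → 28 → 1
28 → none → 0
35 → 34 → 1
34 → none → 0
42 → none → 0
46 → none → 0
47 → none → 0
Sum: 0 + 0 + 1 + 0 + 1 + 0 + 1 + 0 + 0 + 0 + 0 = 3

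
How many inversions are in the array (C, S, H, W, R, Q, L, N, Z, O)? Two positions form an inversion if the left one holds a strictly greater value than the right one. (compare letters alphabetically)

Sweep left to right; for each value list the smaller values that follow it:
C: 0
S: 6
H: 0
W: 5
R: 4
Q: 3
L: 0
N: 0
Z: 1
O: 0
Sum: 0 + 6 + 0 + 5 + 4 + 3 + 0 + 0 + 1 + 0 = 19

19 out-of-order pairs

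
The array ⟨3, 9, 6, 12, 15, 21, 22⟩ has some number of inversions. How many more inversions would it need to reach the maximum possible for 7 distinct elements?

Maximum inversions for 7 distinct elements is C(7, 2) = 7·6/2 = 21.
Current inversions — for each element, count later smaller elements:
3: 0
9: 1
6: 0
12: 0
15: 0
21: 0
22: 0
Current total: 0 + 1 + 0 + 0 + 0 + 0 + 0 = 1
Shortfall: 21 − 1 = 20

20 inversions short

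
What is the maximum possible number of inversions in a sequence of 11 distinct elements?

The maximum occurs when the array is in strictly decreasing order: every one of the C(11, 2) pairs is inverted.
C(11, 2) = 11·10/2 = 55

55 inversions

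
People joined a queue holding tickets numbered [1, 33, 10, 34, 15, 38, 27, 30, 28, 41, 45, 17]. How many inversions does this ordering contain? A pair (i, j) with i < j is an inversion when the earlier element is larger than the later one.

There are 21 out-of-order pairs.

For each element, count later entries that are smaller:
1 → none → 0
33 → 10, 15, 27, 30, 28, 17 → 6
10 → none → 0
34 → 15, 27, 30, 28, 17 → 5
15 → none → 0
38 → 27, 30, 28, 17 → 4
27 → 17 → 1
30 → 28, 17 → 2
28 → 17 → 1
41 → 17 → 1
45 → 17 → 1
17 → none → 0
Sum: 0 + 6 + 0 + 5 + 0 + 4 + 1 + 2 + 1 + 1 + 1 + 0 = 21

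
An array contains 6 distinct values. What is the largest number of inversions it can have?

A reversed (strictly descending) arrangement makes every pair an inversion, giving C(6, 2) inversions.
C(6, 2) = 6·5/2 = 15

15 inversions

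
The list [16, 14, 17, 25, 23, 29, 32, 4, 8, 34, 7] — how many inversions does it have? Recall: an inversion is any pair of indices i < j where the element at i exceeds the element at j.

Count, for each position, how many later elements it exceeds:
16 → 14, 4, 8, 7 → 4
14 → 4, 8, 7 → 3
17 → 4, 8, 7 → 3
25 → 23, 4, 8, 7 → 4
23 → 4, 8, 7 → 3
29 → 4, 8, 7 → 3
32 → 4, 8, 7 → 3
4 → none → 0
8 → 7 → 1
34 → 7 → 1
7 → none → 0
Sum: 4 + 3 + 3 + 4 + 3 + 3 + 3 + 0 + 1 + 1 + 0 = 25

Out-of-order pairs: 25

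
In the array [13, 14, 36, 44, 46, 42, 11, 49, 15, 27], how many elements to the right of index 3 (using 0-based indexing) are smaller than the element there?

The element at index 3 is 44.
Elements after it: 46, 42, 11, 49, 15, 27
Those smaller than 44: 42, 11, 15, 27

4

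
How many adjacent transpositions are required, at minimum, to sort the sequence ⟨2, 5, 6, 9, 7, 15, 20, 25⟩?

The minimum number of adjacent swaps to sort an array equals its inversion count, since every such swap removes exactly one inversion.
Count inversions — for each element, later elements that are smaller:
2: none → 0
5: none → 0
6: none → 0
9: 7 → 1
7: none → 0
15: none → 0
20: none → 0
25: none → 0
Total inversions: 0 + 0 + 0 + 1 + 0 + 0 + 0 + 0 = 1

1 adjacent swap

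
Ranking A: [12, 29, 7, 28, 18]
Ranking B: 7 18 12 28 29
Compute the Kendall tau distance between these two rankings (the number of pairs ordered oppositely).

Assign each item its position (1..5) in the first ordering, then rewrite the second ordering as that position sequence:
positions: 12→1, 29→2, 7→3, 28→4, 18→5
second ordering as positions: [3, 5, 1, 4, 2]
Discordant pairs = inversions in this position sequence.
3: 1, 2 → 2
5: 1, 4, 2 → 3
1: 0
4: 2 → 1
2: 0
Total: 2 + 3 + 0 + 1 + 0 = 6

6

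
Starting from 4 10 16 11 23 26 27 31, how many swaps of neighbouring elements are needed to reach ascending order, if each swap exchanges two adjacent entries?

The minimum number of adjacent swaps to sort an array equals its inversion count, since every such swap removes exactly one inversion.
Count inversions — for each element, later elements that are smaller:
4: none → 0
10: none → 0
16: 11 → 1
11: none → 0
23: none → 0
26: none → 0
27: none → 0
31: none → 0
Total inversions: 0 + 0 + 1 + 0 + 0 + 0 + 0 + 0 = 1

There is 1 swap.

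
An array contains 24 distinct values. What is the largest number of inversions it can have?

276

A reversed (strictly descending) arrangement makes every pair an inversion, giving C(24, 2) inversions.
C(24, 2) = 24·23/2 = 276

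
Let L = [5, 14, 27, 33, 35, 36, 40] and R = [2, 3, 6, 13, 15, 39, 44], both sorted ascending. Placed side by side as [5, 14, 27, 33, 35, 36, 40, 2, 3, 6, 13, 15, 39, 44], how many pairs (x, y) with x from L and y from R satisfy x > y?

Take each right-half value and tally the left-half values above it:
r = 2: 5, 14, 27, 33, 35, 36, 40 → 7
r = 3: 5, 14, 27, 33, 35, 36, 40 → 7
r = 6: 14, 27, 33, 35, 36, 40 → 6
r = 13: 14, 27, 33, 35, 36, 40 → 6
r = 15: 27, 33, 35, 36, 40 → 5
r = 39: 40 → 1
r = 44: none → 0
Cross-inversions: 7 + 7 + 6 + 6 + 5 + 1 + 0 = 32

Split inversions: 32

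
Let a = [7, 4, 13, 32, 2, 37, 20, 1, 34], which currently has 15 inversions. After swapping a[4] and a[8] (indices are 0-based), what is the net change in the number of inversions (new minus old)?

Positions 4 and 8 hold 2 and 34; after swapping, the array is [7, 4, 13, 32, 34, 37, 20, 1, 2].
Count, for each position, how many later elements it exceeds:
7: 3
4: 2
13: 2
32: 3
34: 3
37: 3
20: 2
1: 0
2: 0
Sum: 3 + 2 + 2 + 3 + 3 + 3 + 2 + 0 + 0 = 18
Change: 18 − 15 = +3

+3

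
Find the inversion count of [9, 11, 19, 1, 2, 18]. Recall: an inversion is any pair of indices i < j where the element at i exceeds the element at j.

Listing every pair i<j with a[i]>a[j] (using 1-based positions):
(1,4): 9 > 1
(1,5): 9 > 2
(2,4): 11 > 1
(2,5): 11 > 2
(3,4): 19 > 1
(3,5): 19 > 2
(3,6): 19 > 18
That's 7 pairs.

7 out-of-order pairs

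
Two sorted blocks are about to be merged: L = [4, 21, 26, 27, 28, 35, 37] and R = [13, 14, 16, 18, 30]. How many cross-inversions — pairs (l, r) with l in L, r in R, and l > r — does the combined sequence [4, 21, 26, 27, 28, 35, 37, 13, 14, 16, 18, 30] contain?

There are 26 cross-inversions.

Take each right-half value and tally the left-half values above it:
r = 13: 21, 26, 27, 28, 35, 37 → 6
r = 14: 21, 26, 27, 28, 35, 37 → 6
r = 16: 21, 26, 27, 28, 35, 37 → 6
r = 18: 21, 26, 27, 28, 35, 37 → 6
r = 30: 35, 37 → 2
Cross-inversions: 6 + 6 + 6 + 6 + 2 = 26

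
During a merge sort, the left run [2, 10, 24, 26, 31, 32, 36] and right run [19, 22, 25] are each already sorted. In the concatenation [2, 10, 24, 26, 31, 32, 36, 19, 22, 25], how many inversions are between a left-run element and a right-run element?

14 split inversions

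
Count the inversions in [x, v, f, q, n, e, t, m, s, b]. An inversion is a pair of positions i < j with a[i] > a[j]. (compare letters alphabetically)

Element-by-element contributions:
x: 9
v: 8
f: 2
q: 4
n: 3
e: 1
t: 3
m: 1
s: 1
b: 0
Sum: 9 + 8 + 2 + 4 + 3 + 1 + 3 + 1 + 1 + 0 = 32

32 out-of-order pairs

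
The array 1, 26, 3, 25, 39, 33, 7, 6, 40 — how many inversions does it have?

Sweep left to right; for each value list the smaller values that follow it:
1: 0
26: 4
3: 0
25: 2
39: 3
33: 2
7: 1
6: 0
40: 0
Sum: 0 + 4 + 0 + 2 + 3 + 2 + 1 + 0 + 0 = 12

12 inversions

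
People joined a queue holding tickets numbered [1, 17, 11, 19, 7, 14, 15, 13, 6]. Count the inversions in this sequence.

19

Sweep left to right; for each value list the smaller values that follow it:
1: 0
17: 6
11: 2
19: 5
7: 1
14: 2
15: 2
13: 1
6: 0
Sum: 0 + 6 + 2 + 5 + 1 + 2 + 2 + 1 + 0 = 19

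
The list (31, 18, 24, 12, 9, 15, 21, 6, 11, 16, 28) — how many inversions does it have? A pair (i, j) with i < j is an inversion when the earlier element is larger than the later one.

32 out-of-order pairs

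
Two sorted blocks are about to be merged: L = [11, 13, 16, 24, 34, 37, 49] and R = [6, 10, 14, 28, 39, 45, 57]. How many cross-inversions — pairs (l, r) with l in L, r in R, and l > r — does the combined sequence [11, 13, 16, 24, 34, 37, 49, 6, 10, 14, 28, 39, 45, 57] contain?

Count, for every r in R, how many entries of L exceed r:
r = 6: 11, 13, 16, 24, 34, 37, 49 → 7
r = 10: 11, 13, 16, 24, 34, 37, 49 → 7
r = 14: 16, 24, 34, 37, 49 → 5
r = 28: 34, 37, 49 → 3
r = 39: 49 → 1
r = 45: 49 → 1
r = 57: none → 0
Cross-inversions: 7 + 7 + 5 + 3 + 1 + 1 + 0 = 24

24 split inversions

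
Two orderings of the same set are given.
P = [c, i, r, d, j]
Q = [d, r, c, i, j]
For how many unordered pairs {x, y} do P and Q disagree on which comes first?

Assign each item its position (1..5) in the first ordering, then rewrite the second ordering as that position sequence:
positions: c→1, i→2, r→3, d→4, j→5
second ordering as positions: [4, 3, 1, 2, 5]
Discordant pairs = inversions in this position sequence.
4: 3, 1, 2 → 3
3: 1, 2 → 2
1: 0
2: 0
5: 0
Total: 3 + 2 + 0 + 0 + 0 = 5

5 disagreeing pairs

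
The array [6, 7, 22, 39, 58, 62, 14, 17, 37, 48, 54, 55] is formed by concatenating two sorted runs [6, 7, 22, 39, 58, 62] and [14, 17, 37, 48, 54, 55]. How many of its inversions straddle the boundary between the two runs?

For each element r of the right run, count left-run elements greater than r:
r = 14: 22, 39, 58, 62 → 4
r = 17: 22, 39, 58, 62 → 4
r = 37: 39, 58, 62 → 3
r = 48: 58, 62 → 2
r = 54: 58, 62 → 2
r = 55: 58, 62 → 2
Cross-inversions: 4 + 4 + 3 + 2 + 2 + 2 = 17

17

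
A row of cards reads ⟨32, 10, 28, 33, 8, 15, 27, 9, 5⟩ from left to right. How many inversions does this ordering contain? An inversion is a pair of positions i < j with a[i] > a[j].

26

Element-by-element contributions:
32: 7
10: 3
28: 5
33: 5
8: 1
15: 2
27: 2
9: 1
5: 0
Sum: 7 + 3 + 5 + 5 + 1 + 2 + 2 + 1 + 0 = 26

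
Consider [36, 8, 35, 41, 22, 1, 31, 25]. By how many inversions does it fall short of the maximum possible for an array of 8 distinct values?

Maximum inversions for 8 distinct elements is C(8, 2) = 8·7/2 = 28.
Current inversions — for each element, count later smaller elements:
36: 6
8: 1
35: 4
41: 4
22: 1
1: 0
31: 1
25: 0
Current total: 6 + 1 + 4 + 4 + 1 + 0 + 1 + 0 = 17
Shortfall: 28 − 17 = 11

11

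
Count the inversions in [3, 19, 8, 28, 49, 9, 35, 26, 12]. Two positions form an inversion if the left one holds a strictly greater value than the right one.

13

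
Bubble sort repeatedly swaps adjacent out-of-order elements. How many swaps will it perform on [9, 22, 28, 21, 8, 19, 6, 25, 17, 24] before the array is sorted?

Adjacent swaps: 23

Each adjacent swap fixes exactly one inversion, so the minimum swap count equals the number of inversions.
Count inversions — for each element, later elements that are smaller:
9: 8, 6 → 2
22: 21, 8, 19, 6, 17 → 5
28: 21, 8, 19, 6, 25, 17, 24 → 7
21: 8, 19, 6, 17 → 4
8: 6 → 1
19: 6, 17 → 2
6: none → 0
25: 17, 24 → 2
17: none → 0
24: none → 0
Total inversions: 2 + 5 + 7 + 4 + 1 + 2 + 0 + 2 + 0 + 0 = 23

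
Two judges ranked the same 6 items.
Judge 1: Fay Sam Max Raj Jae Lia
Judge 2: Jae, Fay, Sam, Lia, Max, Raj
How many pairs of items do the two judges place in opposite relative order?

6 discordant pairs

Assign each item its position (1..6) in the first ordering, then rewrite the second ordering as that position sequence:
positions: Fay→1, Sam→2, Max→3, Raj→4, Jae→5, Lia→6
second ordering as positions: [5, 1, 2, 6, 3, 4]
Discordant pairs = inversions in this position sequence.
5: 1, 2, 3, 4 → 4
1: 0
2: 0
6: 3, 4 → 2
3: 0
4: 0
Total: 4 + 0 + 0 + 2 + 0 + 0 = 6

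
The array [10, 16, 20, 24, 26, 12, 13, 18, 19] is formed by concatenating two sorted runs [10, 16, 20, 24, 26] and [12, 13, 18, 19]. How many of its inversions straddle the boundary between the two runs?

There are 14 cross-inversions.

Take each right-half value and tally the left-half values above it:
r = 12: 16, 20, 24, 26 → 4
r = 13: 16, 20, 24, 26 → 4
r = 18: 20, 24, 26 → 3
r = 19: 20, 24, 26 → 3
Cross-inversions: 4 + 4 + 3 + 3 = 14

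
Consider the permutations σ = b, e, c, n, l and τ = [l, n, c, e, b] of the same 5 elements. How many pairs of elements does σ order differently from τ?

Assign each item its position (1..5) in the first ordering, then rewrite the second ordering as that position sequence:
positions: b→1, e→2, c→3, n→4, l→5
second ordering as positions: [5, 4, 3, 2, 1]
Discordant pairs = inversions in this position sequence.
5: 4, 3, 2, 1 → 4
4: 3, 2, 1 → 3
3: 2, 1 → 2
2: 1 → 1
1: 0
Total: 4 + 3 + 2 + 1 + 0 = 10

10 discordant pairs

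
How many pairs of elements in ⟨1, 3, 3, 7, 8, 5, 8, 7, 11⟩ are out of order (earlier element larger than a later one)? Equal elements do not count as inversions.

Element-by-element contributions:
1 → none → 0
3 → none → 0
3 → none → 0
7 → 5 → 1
8 → 5, 7 → 2
5 → none → 0
8 → 7 → 1
7 → none → 0
11 → none → 0
Sum: 0 + 0 + 0 + 1 + 2 + 0 + 1 + 0 + 0 = 4

4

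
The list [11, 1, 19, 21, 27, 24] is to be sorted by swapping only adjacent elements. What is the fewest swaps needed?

Swaps: 2

Minimum adjacent swaps = number of inversions (each swap of adjacent out-of-order elements removes one inversion and no swap can remove more).
Count inversions — for each element, later elements that are smaller:
11: 1 → 1
1: none → 0
19: none → 0
21: none → 0
27: 24 → 1
24: none → 0
Total inversions: 1 + 0 + 0 + 0 + 1 + 0 = 2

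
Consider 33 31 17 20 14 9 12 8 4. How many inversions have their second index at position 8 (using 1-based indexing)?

The element at index 8 is 8.
Elements before it: 33, 31, 17, 20, 14, 9, 12
Those larger than 8: 33, 31, 17, 20, 14, 9, 12

7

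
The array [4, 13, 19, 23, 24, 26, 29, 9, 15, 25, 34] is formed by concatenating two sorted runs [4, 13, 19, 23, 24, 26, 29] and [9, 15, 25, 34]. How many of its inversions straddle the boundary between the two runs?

13

Take each right-half value and tally the left-half values above it:
r = 9: 13, 19, 23, 24, 26, 29 → 6
r = 15: 19, 23, 24, 26, 29 → 5
r = 25: 26, 29 → 2
r = 34: none → 0
Cross-inversions: 6 + 5 + 2 + 0 = 13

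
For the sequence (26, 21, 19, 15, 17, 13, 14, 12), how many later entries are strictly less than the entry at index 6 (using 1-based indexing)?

1

The element at index 6 is 13.
Elements after it: 14, 12
Those smaller than 13: 12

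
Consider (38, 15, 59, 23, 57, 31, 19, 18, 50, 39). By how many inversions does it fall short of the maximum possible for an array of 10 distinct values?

22 inversions short

Maximum inversions for 10 distinct elements is C(10, 2) = 10·9/2 = 45.
Current inversions — for each element, count later smaller elements:
38: 5
15: 0
59: 7
23: 2
57: 5
31: 2
19: 1
18: 0
50: 1
39: 0
Current total: 5 + 0 + 7 + 2 + 5 + 2 + 1 + 0 + 1 + 0 = 23
Shortfall: 45 − 23 = 22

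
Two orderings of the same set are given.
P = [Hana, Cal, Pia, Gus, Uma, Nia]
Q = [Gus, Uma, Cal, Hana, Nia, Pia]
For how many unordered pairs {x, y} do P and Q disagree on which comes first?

Disagreeing pairs: 8

Assign each item its position (1..6) in the first ordering, then rewrite the second ordering as that position sequence:
positions: Hana→1, Cal→2, Pia→3, Gus→4, Uma→5, Nia→6
second ordering as positions: [4, 5, 2, 1, 6, 3]
Discordant pairs = inversions in this position sequence.
4: 2, 1, 3 → 3
5: 2, 1, 3 → 3
2: 1 → 1
1: 0
6: 3 → 1
3: 0
Total: 3 + 3 + 1 + 0 + 1 + 0 = 8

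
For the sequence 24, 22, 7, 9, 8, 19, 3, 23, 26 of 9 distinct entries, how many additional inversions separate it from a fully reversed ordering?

19

Maximum inversions for 9 distinct elements is C(9, 2) = 9·8/2 = 36.
Current inversions — for each element, count later smaller elements:
24: 7
22: 5
7: 1
9: 2
8: 1
19: 1
3: 0
23: 0
26: 0
Current total: 7 + 5 + 1 + 2 + 1 + 1 + 0 + 0 + 0 = 17
Shortfall: 36 − 17 = 19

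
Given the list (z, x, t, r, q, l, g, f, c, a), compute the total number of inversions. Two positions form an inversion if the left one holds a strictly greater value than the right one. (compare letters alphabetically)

45 inversions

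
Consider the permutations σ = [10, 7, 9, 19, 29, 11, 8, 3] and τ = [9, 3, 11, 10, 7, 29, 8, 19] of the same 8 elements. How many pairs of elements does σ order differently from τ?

Assign each item its position (1..8) in the first ordering, then rewrite the second ordering as that position sequence:
positions: 10→1, 7→2, 9→3, 19→4, 29→5, 11→6, 8→7, 3→8
second ordering as positions: [3, 8, 6, 1, 2, 5, 7, 4]
Discordant pairs = inversions in this position sequence.
3: 1, 2 → 2
8: 6, 1, 2, 5, 7, 4 → 6
6: 1, 2, 5, 4 → 4
1: 0
2: 0
5: 4 → 1
7: 4 → 1
4: 0
Total: 2 + 6 + 4 + 0 + 0 + 1 + 1 + 0 = 14

14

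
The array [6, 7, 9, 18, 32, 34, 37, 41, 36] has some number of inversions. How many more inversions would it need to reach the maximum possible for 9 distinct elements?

Maximum inversions for 9 distinct elements is C(9, 2) = 9·8/2 = 36.
Current inversions — for each element, count later smaller elements:
6: 0
7: 0
9: 0
18: 0
32: 0
34: 0
37: 1
41: 1
36: 0
Current total: 0 + 0 + 0 + 0 + 0 + 0 + 1 + 1 + 0 = 2
Shortfall: 36 − 2 = 34

34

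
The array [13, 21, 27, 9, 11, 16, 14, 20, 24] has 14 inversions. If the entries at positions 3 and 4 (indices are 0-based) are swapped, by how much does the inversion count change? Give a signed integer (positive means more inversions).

+1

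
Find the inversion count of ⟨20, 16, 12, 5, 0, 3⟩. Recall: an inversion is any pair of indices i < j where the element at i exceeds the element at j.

14 inversions

Sweep left to right; for each value list the smaller values that follow it:
20 → 16, 12, 5, 0, 3 → 5
16 → 12, 5, 0, 3 → 4
12 → 5, 0, 3 → 3
5 → 0, 3 → 2
0 → none → 0
3 → none → 0
Sum: 5 + 4 + 3 + 2 + 0 + 0 = 14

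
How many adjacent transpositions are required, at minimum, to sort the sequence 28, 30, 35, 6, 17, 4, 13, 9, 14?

There are 24 adjacent swaps.

Each adjacent swap fixes exactly one inversion, so the minimum swap count equals the number of inversions.
Count inversions — for each element, later elements that are smaller:
28: 6, 17, 4, 13, 9, 14 → 6
30: 6, 17, 4, 13, 9, 14 → 6
35: 6, 17, 4, 13, 9, 14 → 6
6: 4 → 1
17: 4, 13, 9, 14 → 4
4: none → 0
13: 9 → 1
9: none → 0
14: none → 0
Total inversions: 6 + 6 + 6 + 1 + 4 + 0 + 1 + 0 + 0 = 24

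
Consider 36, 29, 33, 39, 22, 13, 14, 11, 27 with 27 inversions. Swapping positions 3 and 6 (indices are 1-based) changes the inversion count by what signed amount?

-3

Positions 3 and 6 hold 33 and 13; after swapping, the array is [36, 29, 13, 39, 22, 33, 14, 11, 27].
For each element, count later entries that are smaller:
36 → 29, 13, 22, 33, 14, 11, 27 → 7
29 → 13, 22, 14, 11, 27 → 5
13 → 11 → 1
39 → 22, 33, 14, 11, 27 → 5
22 → 14, 11 → 2
33 → 14, 11, 27 → 3
14 → 11 → 1
11 → none → 0
27 → none → 0
Sum: 7 + 5 + 1 + 5 + 2 + 3 + 1 + 0 + 0 = 24
Change: 24 − 27 = -3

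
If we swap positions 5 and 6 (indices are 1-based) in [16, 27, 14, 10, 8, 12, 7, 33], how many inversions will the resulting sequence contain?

Inversions: 19

Positions 5 and 6 hold 8 and 12; after swapping, the array is [16, 27, 14, 10, 12, 8, 7, 33].
For each element, count later entries that are smaller:
16: 5
27: 5
14: 4
10: 2
12: 2
8: 1
7: 0
33: 0
Sum: 5 + 5 + 4 + 2 + 2 + 1 + 0 + 0 = 19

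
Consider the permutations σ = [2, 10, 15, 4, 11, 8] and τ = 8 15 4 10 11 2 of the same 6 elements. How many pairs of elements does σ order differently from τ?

11 discordant pairs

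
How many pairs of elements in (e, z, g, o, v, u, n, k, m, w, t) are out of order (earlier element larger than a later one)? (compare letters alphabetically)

24 inversions

Count, for each position, how many later elements it exceeds:
e: 0
z: 9
g: 0
o: 3
v: 5
u: 4
n: 2
k: 0
m: 0
w: 1
t: 0
Sum: 0 + 9 + 0 + 3 + 5 + 4 + 2 + 0 + 0 + 1 + 0 = 24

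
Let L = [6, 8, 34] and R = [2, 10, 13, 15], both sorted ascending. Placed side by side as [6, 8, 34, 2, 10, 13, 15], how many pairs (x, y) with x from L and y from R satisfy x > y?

6

Take each right-half value and tally the left-half values above it:
r = 2: 6, 8, 34 → 3
r = 10: 34 → 1
r = 13: 34 → 1
r = 15: 34 → 1
Cross-inversions: 3 + 1 + 1 + 1 = 6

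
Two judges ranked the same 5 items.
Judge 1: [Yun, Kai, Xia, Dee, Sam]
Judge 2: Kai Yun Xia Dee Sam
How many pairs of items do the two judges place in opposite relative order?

Assign each item its position (1..5) in the first ordering, then rewrite the second ordering as that position sequence:
positions: Yun→1, Kai→2, Xia→3, Dee→4, Sam→5
second ordering as positions: [2, 1, 3, 4, 5]
Discordant pairs = inversions in this position sequence.
2: 1 → 1
1: 0
3: 0
4: 0
5: 0
Total: 1 + 0 + 0 + 0 + 0 = 1

1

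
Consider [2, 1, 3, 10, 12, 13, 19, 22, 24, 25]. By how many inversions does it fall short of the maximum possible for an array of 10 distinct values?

44 inversions short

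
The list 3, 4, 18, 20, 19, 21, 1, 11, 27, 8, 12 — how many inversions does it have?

For each element, count later entries that are smaller:
3: 1
4: 1
18: 4
20: 5
19: 4
21: 4
1: 0
11: 1
27: 2
8: 0
12: 0
Sum: 1 + 1 + 4 + 5 + 4 + 4 + 0 + 1 + 2 + 0 + 0 = 22

22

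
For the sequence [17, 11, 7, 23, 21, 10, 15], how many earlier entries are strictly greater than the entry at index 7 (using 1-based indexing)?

The element at index 7 is 15.
Elements before it: 17, 11, 7, 23, 21, 10
Those larger than 15: 17, 23, 21

3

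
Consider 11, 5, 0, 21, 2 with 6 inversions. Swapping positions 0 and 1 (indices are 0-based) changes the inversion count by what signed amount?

Positions 0 and 1 hold 11 and 5; after swapping, the array is [5, 11, 0, 21, 2].
Element-by-element contributions:
5 → 0, 2 → 2
11 → 0, 2 → 2
0 → none → 0
21 → 2 → 1
2 → none → 0
Sum: 2 + 2 + 0 + 1 + 0 = 5
Change: 5 − 6 = -1

-1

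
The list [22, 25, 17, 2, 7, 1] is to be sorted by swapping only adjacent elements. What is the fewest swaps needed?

Minimum adjacent swaps = number of inversions (each swap of adjacent out-of-order elements removes one inversion and no swap can remove more).
Count inversions — for each element, later elements that are smaller:
22: 17, 2, 7, 1 → 4
25: 17, 2, 7, 1 → 4
17: 2, 7, 1 → 3
2: 1 → 1
7: 1 → 1
1: none → 0
Total inversions: 4 + 4 + 3 + 1 + 1 + 0 = 13

13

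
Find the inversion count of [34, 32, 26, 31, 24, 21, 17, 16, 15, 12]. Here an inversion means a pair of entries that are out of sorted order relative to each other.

Sweep left to right; for each value list the smaller values that follow it:
34 → 32, 26, 31, 24, 21, 17, 16, 15, 12 → 9
32 → 26, 31, 24, 21, 17, 16, 15, 12 → 8
26 → 24, 21, 17, 16, 15, 12 → 6
31 → 24, 21, 17, 16, 15, 12 → 6
24 → 21, 17, 16, 15, 12 → 5
21 → 17, 16, 15, 12 → 4
17 → 16, 15, 12 → 3
16 → 15, 12 → 2
15 → 12 → 1
12 → none → 0
Sum: 9 + 8 + 6 + 6 + 5 + 4 + 3 + 2 + 1 + 0 = 44

44 out-of-order pairs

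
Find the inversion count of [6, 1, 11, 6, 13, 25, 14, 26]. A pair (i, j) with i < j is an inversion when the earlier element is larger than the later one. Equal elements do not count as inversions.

Count, for each position, how many later elements it exceeds:
6: 1
1: 0
11: 1
6: 0
13: 0
25: 1
14: 0
26: 0
Sum: 1 + 0 + 1 + 0 + 0 + 1 + 0 + 0 = 3

3 out-of-order pairs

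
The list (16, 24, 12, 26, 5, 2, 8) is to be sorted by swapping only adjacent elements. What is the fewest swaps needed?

The minimum number of adjacent swaps to sort an array equals its inversion count, since every such swap removes exactly one inversion.
Count inversions — for each element, later elements that are smaller:
16: 12, 5, 2, 8 → 4
24: 12, 5, 2, 8 → 4
12: 5, 2, 8 → 3
26: 5, 2, 8 → 3
5: 2 → 1
2: none → 0
8: none → 0
Total inversions: 4 + 4 + 3 + 3 + 1 + 0 + 0 = 15

15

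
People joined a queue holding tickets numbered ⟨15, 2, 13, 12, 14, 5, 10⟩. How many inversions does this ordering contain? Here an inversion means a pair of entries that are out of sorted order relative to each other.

Inversions: 13

Count, for each position, how many later elements it exceeds:
15: 6
2: 0
13: 3
12: 2
14: 2
5: 0
10: 0
Sum: 6 + 0 + 3 + 2 + 2 + 0 + 0 = 13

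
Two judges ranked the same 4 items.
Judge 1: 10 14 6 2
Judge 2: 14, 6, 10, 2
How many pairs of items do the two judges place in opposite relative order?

2

Assign each item its position (1..4) in the first ordering, then rewrite the second ordering as that position sequence:
positions: 10→1, 14→2, 6→3, 2→4
second ordering as positions: [2, 3, 1, 4]
Discordant pairs = inversions in this position sequence.
2: 1 → 1
3: 1 → 1
1: 0
4: 0
Total: 1 + 1 + 0 + 0 = 2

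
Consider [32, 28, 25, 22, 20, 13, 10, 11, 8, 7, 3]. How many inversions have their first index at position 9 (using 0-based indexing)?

1

The element at index 9 is 7.
Elements after it: 3
Those smaller than 7: 3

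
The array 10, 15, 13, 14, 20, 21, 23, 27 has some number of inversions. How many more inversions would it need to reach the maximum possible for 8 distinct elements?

Maximum inversions for 8 distinct elements is C(8, 2) = 8·7/2 = 28.
Current inversions — for each element, count later smaller elements:
10: 0
15: 2
13: 0
14: 0
20: 0
21: 0
23: 0
27: 0
Current total: 0 + 2 + 0 + 0 + 0 + 0 + 0 + 0 = 2
Shortfall: 28 − 2 = 26

26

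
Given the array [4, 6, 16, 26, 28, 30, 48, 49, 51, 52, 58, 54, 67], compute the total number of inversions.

Element-by-element contributions:
4: 0
6: 0
16: 0
26: 0
28: 0
30: 0
48: 0
49: 0
51: 0
52: 0
58: 1
54: 0
67: 0
Sum: 0 + 0 + 0 + 0 + 0 + 0 + 0 + 0 + 0 + 0 + 1 + 0 + 0 = 1

1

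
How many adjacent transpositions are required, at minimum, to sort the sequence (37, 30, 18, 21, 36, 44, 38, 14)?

14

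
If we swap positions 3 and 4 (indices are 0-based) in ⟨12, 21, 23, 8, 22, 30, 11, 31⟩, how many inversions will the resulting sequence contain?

10

Positions 3 and 4 hold 8 and 22; after swapping, the array is [12, 21, 23, 22, 8, 30, 11, 31].
Count, for each position, how many later elements it exceeds:
12: 2
21: 2
23: 3
22: 2
8: 0
30: 1
11: 0
31: 0
Sum: 2 + 2 + 3 + 2 + 0 + 1 + 0 + 0 = 10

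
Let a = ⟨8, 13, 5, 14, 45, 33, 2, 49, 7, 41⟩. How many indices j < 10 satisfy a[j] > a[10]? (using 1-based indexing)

The element at index 10 is 41.
Elements before it: 8, 13, 5, 14, 45, 33, 2, 49, 7
Those larger than 41: 45, 49

2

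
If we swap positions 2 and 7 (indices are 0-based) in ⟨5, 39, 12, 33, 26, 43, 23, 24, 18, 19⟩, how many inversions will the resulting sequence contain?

Positions 2 and 7 hold 12 and 24; after swapping, the array is [5, 39, 24, 33, 26, 43, 23, 12, 18, 19].
Element-by-element contributions:
5: 0
39: 7
24: 4
33: 5
26: 4
43: 4
23: 3
12: 0
18: 0
19: 0
Sum: 0 + 7 + 4 + 5 + 4 + 4 + 3 + 0 + 0 + 0 = 27

27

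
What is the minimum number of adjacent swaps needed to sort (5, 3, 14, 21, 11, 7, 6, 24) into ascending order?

10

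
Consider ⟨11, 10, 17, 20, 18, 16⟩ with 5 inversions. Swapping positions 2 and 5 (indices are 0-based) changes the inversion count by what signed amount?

-1

Positions 2 and 5 hold 17 and 16; after swapping, the array is [11, 10, 16, 20, 18, 17].
Count, for each position, how many later elements it exceeds:
11 → 10 → 1
10 → none → 0
16 → none → 0
20 → 18, 17 → 2
18 → 17 → 1
17 → none → 0
Sum: 1 + 0 + 0 + 2 + 1 + 0 = 4
Change: 4 − 5 = -1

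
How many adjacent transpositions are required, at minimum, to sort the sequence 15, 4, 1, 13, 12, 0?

The minimum number of adjacent swaps to sort an array equals its inversion count, since every such swap removes exactly one inversion.
Count inversions — for each element, later elements that are smaller:
15: 4, 1, 13, 12, 0 → 5
4: 1, 0 → 2
1: 0 → 1
13: 12, 0 → 2
12: 0 → 1
0: none → 0
Total inversions: 5 + 2 + 1 + 2 + 1 + 0 = 11

11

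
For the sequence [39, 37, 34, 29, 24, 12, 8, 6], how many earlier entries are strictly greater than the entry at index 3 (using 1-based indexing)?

2

The element at index 3 is 34.
Elements before it: 39, 37
Those larger than 34: 39, 37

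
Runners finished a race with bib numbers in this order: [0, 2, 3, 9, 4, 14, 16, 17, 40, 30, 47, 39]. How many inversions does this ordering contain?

Count, for each position, how many later elements it exceeds:
0 → none → 0
2 → none → 0
3 → none → 0
9 → 4 → 1
4 → none → 0
14 → none → 0
16 → none → 0
17 → none → 0
40 → 30, 39 → 2
30 → none → 0
47 → 39 → 1
39 → none → 0
Sum: 0 + 0 + 0 + 1 + 0 + 0 + 0 + 0 + 2 + 0 + 1 + 0 = 4

4 inversions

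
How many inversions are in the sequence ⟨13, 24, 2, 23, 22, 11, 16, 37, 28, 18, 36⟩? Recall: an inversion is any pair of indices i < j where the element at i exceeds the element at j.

Sweep left to right; for each value list the smaller values that follow it:
13: 2
24: 6
2: 0
23: 4
22: 3
11: 0
16: 0
37: 3
28: 1
18: 0
36: 0
Sum: 2 + 6 + 0 + 4 + 3 + 0 + 0 + 3 + 1 + 0 + 0 = 19

19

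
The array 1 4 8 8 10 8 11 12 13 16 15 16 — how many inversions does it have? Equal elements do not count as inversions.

Sweep left to right; for each value list the smaller values that follow it:
1: 0
4: 0
8: 0
8: 0
10: 1
8: 0
11: 0
12: 0
13: 0
16: 1
15: 0
16: 0
Sum: 0 + 0 + 0 + 0 + 1 + 0 + 0 + 0 + 0 + 1 + 0 + 0 = 2

Inversions: 2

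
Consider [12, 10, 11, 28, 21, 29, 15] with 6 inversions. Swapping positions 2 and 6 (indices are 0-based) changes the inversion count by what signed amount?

+1

Positions 2 and 6 hold 11 and 15; after swapping, the array is [12, 10, 15, 28, 21, 29, 11].
For each element, count later entries that are smaller:
12 → 10, 11 → 2
10 → none → 0
15 → 11 → 1
28 → 21, 11 → 2
21 → 11 → 1
29 → 11 → 1
11 → none → 0
Sum: 2 + 0 + 1 + 2 + 1 + 1 + 0 = 7
Change: 7 − 6 = +1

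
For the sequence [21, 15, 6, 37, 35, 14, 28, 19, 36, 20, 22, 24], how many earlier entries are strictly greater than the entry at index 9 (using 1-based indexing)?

The element at index 9 is 36.
Elements before it: 21, 15, 6, 37, 35, 14, 28, 19
Those larger than 36: 37

1 such element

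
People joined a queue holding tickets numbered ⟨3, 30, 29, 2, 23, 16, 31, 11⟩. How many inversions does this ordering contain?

For each element, count later entries that are smaller:
3 → 2 → 1
30 → 29, 2, 23, 16, 11 → 5
29 → 2, 23, 16, 11 → 4
2 → none → 0
23 → 16, 11 → 2
16 → 11 → 1
31 → 11 → 1
11 → none → 0
Sum: 1 + 5 + 4 + 0 + 2 + 1 + 1 + 0 = 14

14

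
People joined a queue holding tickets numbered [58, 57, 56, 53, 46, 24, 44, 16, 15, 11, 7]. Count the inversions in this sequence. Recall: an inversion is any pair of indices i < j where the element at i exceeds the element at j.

54 out-of-order pairs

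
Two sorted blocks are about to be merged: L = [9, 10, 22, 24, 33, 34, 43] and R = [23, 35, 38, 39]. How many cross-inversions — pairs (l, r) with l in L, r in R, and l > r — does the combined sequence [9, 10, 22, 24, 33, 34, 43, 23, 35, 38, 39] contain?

For each element r of the right run, count left-run elements greater than r:
r = 23: 24, 33, 34, 43 → 4
r = 35: 43 → 1
r = 38: 43 → 1
r = 39: 43 → 1
Cross-inversions: 4 + 1 + 1 + 1 = 7

7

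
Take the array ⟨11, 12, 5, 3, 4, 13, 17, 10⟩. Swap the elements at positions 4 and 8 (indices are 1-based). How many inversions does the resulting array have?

15 inversions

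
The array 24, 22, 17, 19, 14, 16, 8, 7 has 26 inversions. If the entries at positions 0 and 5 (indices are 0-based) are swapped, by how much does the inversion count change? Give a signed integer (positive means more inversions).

-7

Positions 0 and 5 hold 24 and 16; after swapping, the array is [16, 22, 17, 19, 14, 24, 8, 7].
Sweep left to right; for each value list the smaller values that follow it:
16 → 14, 8, 7 → 3
22 → 17, 19, 14, 8, 7 → 5
17 → 14, 8, 7 → 3
19 → 14, 8, 7 → 3
14 → 8, 7 → 2
24 → 8, 7 → 2
8 → 7 → 1
7 → none → 0
Sum: 3 + 5 + 3 + 3 + 2 + 2 + 1 + 0 = 19
Change: 19 − 26 = -7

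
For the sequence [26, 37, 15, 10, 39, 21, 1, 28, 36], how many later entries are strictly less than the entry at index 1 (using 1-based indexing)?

4

The element at index 1 is 26.
Elements after it: 37, 15, 10, 39, 21, 1, 28, 36
Those smaller than 26: 15, 10, 21, 1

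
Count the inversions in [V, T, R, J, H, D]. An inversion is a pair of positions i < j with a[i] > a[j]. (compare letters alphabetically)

15 inversions

For each element, count later entries that are smaller:
V → T, R, J, H, D → 5
T → R, J, H, D → 4
R → J, H, D → 3
J → H, D → 2
H → D → 1
D → none → 0
Sum: 5 + 4 + 3 + 2 + 1 + 0 = 15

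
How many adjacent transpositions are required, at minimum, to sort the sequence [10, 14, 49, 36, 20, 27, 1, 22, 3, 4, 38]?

29

The minimum number of adjacent swaps to sort an array equals its inversion count, since every such swap removes exactly one inversion.
Count inversions — for each element, later elements that are smaller:
10: 1, 3, 4 → 3
14: 1, 3, 4 → 3
49: 36, 20, 27, 1, 22, 3, 4, 38 → 8
36: 20, 27, 1, 22, 3, 4 → 6
20: 1, 3, 4 → 3
27: 1, 22, 3, 4 → 4
1: none → 0
22: 3, 4 → 2
3: none → 0
4: none → 0
38: none → 0
Total inversions: 3 + 3 + 8 + 6 + 3 + 4 + 0 + 2 + 0 + 0 + 0 = 29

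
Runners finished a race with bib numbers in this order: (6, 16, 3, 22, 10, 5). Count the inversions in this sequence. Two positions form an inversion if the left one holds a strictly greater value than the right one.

Element-by-element contributions:
6 → 3, 5 → 2
16 → 3, 10, 5 → 3
3 → none → 0
22 → 10, 5 → 2
10 → 5 → 1
5 → none → 0
Sum: 2 + 3 + 0 + 2 + 1 + 0 = 8

8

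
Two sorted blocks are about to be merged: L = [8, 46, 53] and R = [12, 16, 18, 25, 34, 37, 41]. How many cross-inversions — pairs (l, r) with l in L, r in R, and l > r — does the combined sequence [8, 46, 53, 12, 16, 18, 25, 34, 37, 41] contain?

Take each right-half value and tally the left-half values above it:
r = 12: 46, 53 → 2
r = 16: 46, 53 → 2
r = 18: 46, 53 → 2
r = 25: 46, 53 → 2
r = 34: 46, 53 → 2
r = 37: 46, 53 → 2
r = 41: 46, 53 → 2
Cross-inversions: 2 + 2 + 2 + 2 + 2 + 2 + 2 = 14

Cross-inversions: 14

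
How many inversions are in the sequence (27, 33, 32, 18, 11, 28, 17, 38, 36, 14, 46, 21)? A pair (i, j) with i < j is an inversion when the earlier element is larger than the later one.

31 inversions

For each element, count later entries that are smaller:
27: 5
33: 7
32: 6
18: 3
11: 0
28: 3
17: 1
38: 3
36: 2
14: 0
46: 1
21: 0
Sum: 5 + 7 + 6 + 3 + 0 + 3 + 1 + 3 + 2 + 0 + 1 + 0 = 31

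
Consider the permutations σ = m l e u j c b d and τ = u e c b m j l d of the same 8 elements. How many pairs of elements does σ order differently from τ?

Assign each item its position (1..8) in the first ordering, then rewrite the second ordering as that position sequence:
positions: m→1, l→2, e→3, u→4, j→5, c→6, b→7, d→8
second ordering as positions: [4, 3, 6, 7, 1, 5, 2, 8]
Discordant pairs = inversions in this position sequence.
4: 3, 1, 2 → 3
3: 1, 2 → 2
6: 1, 5, 2 → 3
7: 1, 5, 2 → 3
1: 0
5: 2 → 1
2: 0
8: 0
Total: 3 + 2 + 3 + 3 + 0 + 1 + 0 + 0 = 12

There are 12 discordant pairs.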